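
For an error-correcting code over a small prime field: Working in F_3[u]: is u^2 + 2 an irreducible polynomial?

No

Write h(u) = u^2 + 2.
Check for roots in F_3: h(0) = 2; h(1) = 0 → root; h(2) = 0 → root.
h(1) = 0, so (u − 1) divides h(u); h is reducible.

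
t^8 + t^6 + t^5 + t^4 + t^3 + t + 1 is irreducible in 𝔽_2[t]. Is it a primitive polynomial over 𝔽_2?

Write f(t) = t^8 + t^6 + t^5 + t^4 + t^3 + t + 1.
|GF(2^8)^×| = 2^8 − 1 = 255. Prime factorization: 255 = 3·5·17.
f is primitive ⇔ t has order 255 in GF(2)[t]/(f), i.e. t^(255/q) ≠ 1 for each prime q | 255.
t^(85) mod f = 1
t^(51) mod f = t^6 + t^5 + t^4 + t^3.
t^(15) mod f = t^7 + t^5 + t^4 + t^3 + t^2.
Since t^(85) = 1, the order of t divides 85 < 255; not primitive.

No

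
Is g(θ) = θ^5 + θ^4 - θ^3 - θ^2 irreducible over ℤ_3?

Check for roots in ℤ_3: g(0) = 0 → root; g(1) = 0 → root; g(2) = 0 → root.
g(0) = 0, so (θ) divides g(θ); g is reducible.

No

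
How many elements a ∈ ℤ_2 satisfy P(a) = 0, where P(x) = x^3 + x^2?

Evaluate at each of the 2 elements of ℤ_2:
P(0) = 0 → root; P(1) = 0 → root.
Roots: {0, 1}.

2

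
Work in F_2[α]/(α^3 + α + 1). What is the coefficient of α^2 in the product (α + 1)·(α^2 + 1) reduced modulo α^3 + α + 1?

Multiply in F_2[α]: (α + 1)·(α^2 + 1) = α^3 + α^2 + α + 1.
Reduce using α^3 ≡ α + 1 (mod α^3 + α + 1).
Reduced: α^2.

1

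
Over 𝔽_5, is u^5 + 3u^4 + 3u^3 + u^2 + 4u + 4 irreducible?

No

Write f(u) = u^5 + 3u^4 + 3u^3 + u^2 + 4u + 4.
Check for roots in 𝔽_5: f(0) = 4; f(1) = 1; f(2) = 0 → root; f(3) = 2; f(4) = 0 → root.
f(2) = 0, so (u − 2) divides f(u); f is reducible.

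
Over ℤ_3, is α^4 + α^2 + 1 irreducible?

No

Write h(α) = α^4 + α^2 + 1.
Check for roots in ℤ_3: h(0) = 1; h(1) = 0 → root; h(2) = 0 → root.
h(1) = 0, so (α − 1) divides h(α); h is reducible.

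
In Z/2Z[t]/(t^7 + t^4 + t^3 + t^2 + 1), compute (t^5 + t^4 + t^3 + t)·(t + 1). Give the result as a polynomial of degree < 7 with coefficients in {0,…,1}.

Multiply in Z/2Z[t]: (t^5 + t^4 + t^3 + t)·(t + 1) = t^6 + t^3 + t^2 + t.
Reduced: t^6 + t^3 + t^2 + t.

t^6 + t^3 + t^2 + t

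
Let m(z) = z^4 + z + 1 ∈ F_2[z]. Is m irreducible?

Check for roots in F_2: m(0) = 1; m(1) = 1.
No roots, so no linear factors.
Monic irreducibles of degree 2 over GF(2): z^2 + z + 1.
None of them divide m (all give nonzero remainder).
No irreducible factor of degree ≤ 2 exists, so m is irreducible over GF(2).

Yes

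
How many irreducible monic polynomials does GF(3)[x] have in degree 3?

8

By the necklace-counting formula, N_3(3) = (1/3) Σ_{d|3} μ(3/d)·3^d.
Divisors of 3: 1, 3; μ(3/d) for each: -1, 1.
Σ = − 3^1 + 3^3 = 24.
N = 24/3 = 8.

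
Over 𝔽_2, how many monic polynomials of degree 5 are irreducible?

6

The number of monic irreducibles of degree 5 over GF(2) is (1/5)·Σ_{d∣5} μ(5/d) 2^d.
Divisors of 5: 1, 5; μ(5/d) for each: -1, 1.
Σ = − 2^1 + 2^5 = 30.
N = 30/5 = 6.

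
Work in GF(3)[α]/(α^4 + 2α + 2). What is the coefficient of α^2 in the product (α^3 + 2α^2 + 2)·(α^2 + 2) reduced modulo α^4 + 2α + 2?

Multiply in GF(3)[α]: (α^3 + 2α^2 + 2)·(α^2 + 2) = α^5 + 2α^4 + 2α^3 + 1.
Reduce using α^4 ≡ α + 1 (mod α^4 + 2α + 2).
Reduced: 2α^3 + α^2.

1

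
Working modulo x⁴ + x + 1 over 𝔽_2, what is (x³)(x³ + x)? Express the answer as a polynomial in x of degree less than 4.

x^3 + x^2 + x + 1

Multiply in 𝔽_2[x]: (x³)·(x³ + x) = x⁶ + x⁴.
Reduce using x⁴ ≡ x + 1 (mod x⁴ + x + 1).
Reduced: x³ + x² + x + 1.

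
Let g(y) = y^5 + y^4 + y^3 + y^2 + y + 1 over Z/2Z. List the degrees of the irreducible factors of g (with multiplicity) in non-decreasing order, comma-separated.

Roots in Z/2Z: g(0) = 1; g(1) = 0 → root.
Linear factors from roots: (y + 1).
Complete factorization: g(y) = (y + 1)·(y^2 + y + 1)^2.
Factor degrees with multiplicity: 1 + 2 + 2 = 5.

1, 2, 2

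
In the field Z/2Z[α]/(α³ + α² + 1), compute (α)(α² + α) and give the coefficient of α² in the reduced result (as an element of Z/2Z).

0

Multiply in Z/2Z[α]: (α)·(α² + α) = α³ + α².
Reduce using α³ ≡ α² + 1 (mod α³ + α² + 1).
Reduced: 1.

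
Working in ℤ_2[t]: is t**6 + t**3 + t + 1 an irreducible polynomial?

Write h(t) = t**6 + t**3 + t + 1.
Check for roots in ℤ_2: h(0) = 1; h(1) = 0 → root.
h(1) = 0, so (t − 1) divides h(t); h is reducible.

No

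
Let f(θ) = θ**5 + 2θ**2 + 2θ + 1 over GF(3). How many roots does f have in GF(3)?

Evaluate at each of the 3 elements of GF(3):
f(0) = 1; f(1) = 0 → root; f(2) = 0 → root.
Roots: {1, 2}.

2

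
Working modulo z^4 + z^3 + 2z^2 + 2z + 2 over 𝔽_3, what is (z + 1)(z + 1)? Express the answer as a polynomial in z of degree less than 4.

z^2 + 2z + 1

Multiply in 𝔽_3[z]: (z + 1)·(z + 1) = z^2 + 2z + 1.
Reduced: z^2 + 2z + 1.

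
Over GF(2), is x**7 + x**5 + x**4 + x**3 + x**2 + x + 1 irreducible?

Write g(x) = x**7 + x**5 + x**4 + x**3 + x**2 + x + 1.
Check for roots in GF(2): g(0) = 1; g(1) = 1.
No roots, so no linear factors.
Monic irreducibles of degree 2 over GF(2): x**2 + x + 1.
None of them divide g (all give nonzero remainder).
Monic irreducibles of degree 3 over GF(2): x**3 + x + 1, x**3 + x**2 + 1.
None of them divide g (all give nonzero remainder).
No irreducible factor of degree ≤ 3 exists, so g is irreducible over GF(2).

Yes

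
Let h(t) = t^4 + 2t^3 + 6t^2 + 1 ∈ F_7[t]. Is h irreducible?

Yes

Check for roots in F_7: h(0) = 1; h(1) = 3; h(2) = 1; h(3) = 1; h(4) = 5; h(5) = 4; h(6) = 6.
No roots, so no linear factors.
Degree-2 irreducible divisors: test the 21 monic irreducibles of degree 2 over GF(7).
None of them divide h (all give nonzero remainder).
No irreducible factor of degree ≤ 2 exists, so h is irreducible over GF(7).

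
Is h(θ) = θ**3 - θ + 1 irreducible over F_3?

Check for roots in F_3: h(0) = 1; h(1) = 1; h(2) = 1.
No roots. A degree-3 polynomial over a field with no linear factor is irreducible.

Yes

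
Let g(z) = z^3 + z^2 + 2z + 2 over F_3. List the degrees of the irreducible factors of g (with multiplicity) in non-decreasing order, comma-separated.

Roots in F_3: g(0) = 2; g(1) = 0 → root; g(2) = 0 → root.
Linear factors from roots: (z + 2), (z + 1).
Complete factorization: g(z) = (z + 2)·(z + 1)^2.
Factor degrees with multiplicity: 1 + 1 + 1 = 3.

1, 1, 1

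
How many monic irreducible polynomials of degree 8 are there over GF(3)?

810

Gauss's count: N_{3}(8) = (1/8) Σ_{d|8} μ(8/d)·3^d.
Divisors of 8: 1, 2, 4, 8; μ(8/d) for each: 0, 0, -1, 1.
Σ = − 3^4 + 3^8 = 6480.
N = 6480/8 = 810.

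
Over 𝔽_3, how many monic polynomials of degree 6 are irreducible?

x^(3^6) − x is the product of all monic irreducibles of degree dividing 6; Möbius inversion gives N = (1/6) Σ μ(6/d)·3^d.
Divisors of 6: 1, 2, 3, 6; μ(6/d) for each: 1, -1, -1, 1.
Σ = 3^1 − 3^2 − 3^3 + 3^6 = 696.
N = 696/6 = 116.

116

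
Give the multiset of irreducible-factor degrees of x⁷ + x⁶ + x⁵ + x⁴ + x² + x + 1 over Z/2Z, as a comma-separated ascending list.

7

Write f(x) = x⁷ + x⁶ + x⁵ + x⁴ + x² + x + 1.
Roots in Z/2Z: f(0) = 1; f(1) = 1.
Complete factorization: f(x) = (x⁷ + x⁶ + x⁵ + x⁴ + x² + x + 1).
Factor degrees with multiplicity: 7 = 7.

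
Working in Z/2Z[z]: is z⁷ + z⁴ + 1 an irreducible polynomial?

Write m(z) = z⁷ + z⁴ + 1.
Check for roots in Z/2Z: m(0) = 1; m(1) = 1.
No roots, so no linear factors.
Monic irreducibles of degree 2 over GF(2): z² + z + 1.
None of them divide m (all give nonzero remainder).
Monic irreducibles of degree 3 over GF(2): z³ + z + 1, z³ + z² + 1.
None of them divide m (all give nonzero remainder).
No irreducible factor of degree ≤ 3 exists, so m is irreducible over GF(2).

Yes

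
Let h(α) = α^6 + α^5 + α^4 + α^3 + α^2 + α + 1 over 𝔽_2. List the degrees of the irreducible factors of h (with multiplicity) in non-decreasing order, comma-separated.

Roots in 𝔽_2: h(0) = 1; h(1) = 1.
Complete factorization: h(α) = (α^3 + α + 1)·(α^3 + α^2 + 1).
Factor degrees with multiplicity: 3 + 3 = 6.

3, 3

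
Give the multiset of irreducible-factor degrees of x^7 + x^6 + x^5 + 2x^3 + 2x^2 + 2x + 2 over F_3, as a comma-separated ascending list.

Write h(x) = x^7 + x^6 + x^5 + 2x^3 + 2x^2 + 2x + 2.
Roots in F_3: h(0) = 2; h(1) = 2; h(2) = 2.
Complete factorization: h(x) = (x^7 + x^6 + x^5 + 2x^3 + 2x^2 + 2x + 2).
Factor degrees with multiplicity: 7 = 7.

7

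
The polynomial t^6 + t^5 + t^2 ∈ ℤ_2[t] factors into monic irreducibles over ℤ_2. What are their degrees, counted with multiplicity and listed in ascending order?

1, 1, 4

Write g(t) = t^6 + t^5 + t^2.
Roots in ℤ_2: g(0) = 0 → root; g(1) = 1.
Linear factors from roots: (t).
Complete factorization: g(t) = (t)^2·(t^4 + t^3 + 1).
Factor degrees with multiplicity: 1 + 1 + 4 = 6.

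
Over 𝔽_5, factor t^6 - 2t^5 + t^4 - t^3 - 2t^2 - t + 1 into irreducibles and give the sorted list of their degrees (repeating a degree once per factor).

Write h(t) = t^6 - 2t^5 + t^4 - t^3 - 2t^2 - t + 1.
Roots in 𝔽_5: h(0) = 1; h(1) = 2; h(2) = 4; h(3) = 2; h(4) = 0 → root.
Linear factors from roots: (t + 1).
Complete factorization: h(t) = (t + 1)^2·(t^4 + t^3 - 2t^2 + 2t + 1).
Factor degrees with multiplicity: 1 + 1 + 4 = 6.

1, 1, 4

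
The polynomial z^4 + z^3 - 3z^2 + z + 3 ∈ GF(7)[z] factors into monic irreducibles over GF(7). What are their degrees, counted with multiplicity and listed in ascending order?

Write g(z) = z^4 + z^3 - 3z^2 + z + 3.
Complete factorization: g(z) = (z^2 + 1)·(z^2 + z + 3).
Factor degrees with multiplicity: 2 + 2 = 4.

2, 2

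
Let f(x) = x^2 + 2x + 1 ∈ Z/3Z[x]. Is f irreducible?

Check for roots in Z/3Z: f(0) = 1; f(1) = 1; f(2) = 0 → root.
f(2) = 0, so (x − 2) divides f(x); f is reducible.

No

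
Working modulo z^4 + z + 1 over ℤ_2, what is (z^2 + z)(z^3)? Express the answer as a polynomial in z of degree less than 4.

z^2 + 1

Multiply in ℤ_2[z]: (z^2 + z)·(z^3) = z^5 + z^4.
Reduce using z^4 ≡ z + 1 (mod z^4 + z + 1).
Reduced: z^2 + 1.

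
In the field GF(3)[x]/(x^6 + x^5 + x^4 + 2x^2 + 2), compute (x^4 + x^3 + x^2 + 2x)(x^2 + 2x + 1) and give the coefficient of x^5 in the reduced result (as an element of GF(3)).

Multiply in GF(3)[x]: (x^4 + x^3 + x^2 + 2x)·(x^2 + 2x + 1) = x^6 + x^4 + 2x^3 + 2x^2 + 2x.
Reduce using x^6 ≡ 2x^5 + 2x^4 + x^2 + 1 (mod x^6 + x^5 + x^4 + 2x^2 + 2).
Reduced: 2x^5 + 2x^3 + 2x + 1.

2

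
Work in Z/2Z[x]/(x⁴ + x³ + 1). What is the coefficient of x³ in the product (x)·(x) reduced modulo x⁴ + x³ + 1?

Multiply in Z/2Z[x]: (x)·(x) = x².
Reduced: x².

0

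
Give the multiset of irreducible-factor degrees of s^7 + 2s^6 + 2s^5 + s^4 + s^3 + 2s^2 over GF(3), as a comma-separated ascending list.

1, 1, 1, 2, 2

Write h(s) = s^7 + 2s^6 + 2s^5 + s^4 + s^3 + 2s^2.
Roots in GF(3): h(0) = 0 → root; h(1) = 0 → root; h(2) = 1.
Linear factors from roots: (s), (s + 2).
Complete factorization: h(s) = (s + 2)·(s)^2·(s^2 + 1)^2.
Factor degrees with multiplicity: 1 + 1 + 1 + 2 + 2 = 7.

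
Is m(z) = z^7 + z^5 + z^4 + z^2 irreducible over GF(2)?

No

Check for roots in GF(2): m(0) = 0 → root; m(1) = 0 → root.
m(0) = 0, so (z) divides m(z); m is reducible.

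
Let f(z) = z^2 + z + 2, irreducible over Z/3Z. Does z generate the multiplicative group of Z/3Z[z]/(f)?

|GF(3^2)^×| = 3^2 − 1 = 8. Prime factorization: 8 = 2^3.
f is primitive ⇔ z has order 8 in GF(3)[z]/(f), i.e. z^(8/q) ≠ 1 for each prime q | 8.
z^(4) mod f = 2.
None equal 1, so z has full order 8; f is primitive.

Yes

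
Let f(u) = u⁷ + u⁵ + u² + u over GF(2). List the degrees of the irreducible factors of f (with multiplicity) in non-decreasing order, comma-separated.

1, 1, 2, 3

Roots in GF(2): f(0) = 0 → root; f(1) = 0 → root.
Linear factors from roots: (u), (u + 1).
Complete factorization: f(u) = (u)·(u + 1)·(u² + u + 1)·(u³ + u + 1).
Factor degrees with multiplicity: 1 + 1 + 2 + 3 = 7.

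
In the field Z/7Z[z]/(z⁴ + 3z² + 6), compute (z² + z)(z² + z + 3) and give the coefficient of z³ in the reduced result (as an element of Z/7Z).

2

Multiply in Z/7Z[z]: (z² + z)·(z² + z + 3) = z⁴ + 2z³ + 4z² + 3z.
Reduce using z⁴ ≡ 4z² + 1 (mod z⁴ + 3z² + 6).
Reduced: 2z³ + z² + 3z + 1.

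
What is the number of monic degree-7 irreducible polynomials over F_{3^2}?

683280

The number of monic irreducibles of degree 7 over GF(9) is (1/7)·Σ_{d∣7} μ(7/d) 9^d.
Divisors of 7: 1, 7; μ(7/d) for each: -1, 1.
Σ = − 9^1 + 9^7 = 4782960.
N = 4782960/7 = 683280.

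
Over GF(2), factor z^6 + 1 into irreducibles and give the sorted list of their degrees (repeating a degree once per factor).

Write f(z) = z^6 + 1.
Roots in GF(2): f(0) = 1; f(1) = 0 → root.
Linear factors from roots: (z + 1).
Complete factorization: f(z) = (z + 1)^2·(z^2 + z + 1)^2.
Factor degrees with multiplicity: 1 + 1 + 2 + 2 = 6.

1, 1, 2, 2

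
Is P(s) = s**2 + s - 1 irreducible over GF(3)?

Yes

Check for roots in GF(3): P(0) = 2; P(1) = 1; P(2) = 2.
No roots. A degree-2 polynomial over a field with no linear factor is irreducible.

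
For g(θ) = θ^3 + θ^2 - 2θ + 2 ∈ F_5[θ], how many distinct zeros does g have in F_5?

Evaluate at each of the 5 elements of F_5:
g(0) = 2; g(1) = 2; g(2) = 0 → root; g(3) = 2; g(4) = 4.
Roots: {2}.

1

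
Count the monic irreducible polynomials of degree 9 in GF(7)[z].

By the necklace-counting formula, N_7(9) = (1/9) Σ_{d|9} μ(9/d)·7^d.
Divisors of 9: 1, 3, 9; μ(9/d) for each: 0, -1, 1.
Σ = − 7^3 + 7^9 = 40353264.
N = 40353264/9 = 4483696.

4483696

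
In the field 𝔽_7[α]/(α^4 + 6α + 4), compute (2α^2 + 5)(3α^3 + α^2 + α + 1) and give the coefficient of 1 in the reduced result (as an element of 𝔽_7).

4

Multiply in 𝔽_7[α]: (2α^2 + 5)·(3α^3 + α^2 + α + 1) = 6α^5 + 2α^4 + 3α^3 + 5α + 5.
Reduce using α^4 ≡ α + 3 (mod α^4 + 6α + 4).
Reduced: 3α^3 + 6α^2 + 4α + 4.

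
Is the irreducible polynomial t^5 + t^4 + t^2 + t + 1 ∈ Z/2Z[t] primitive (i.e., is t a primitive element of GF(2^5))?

Yes

Write f(t) = t^5 + t^4 + t^2 + t + 1.
|GF(2^5)^×| = 2^5 − 1 = 31. Prime factorization: 31 = 31.
f is primitive ⇔ t has order 31 in GF(2)[t]/(f), i.e. t^(31/q) ≠ 1 for each prime q | 31.
t^(1) mod f = t.
None equal 1, so t has full order 31; f is primitive.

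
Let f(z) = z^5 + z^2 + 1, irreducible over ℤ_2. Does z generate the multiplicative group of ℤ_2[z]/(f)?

Yes

|GF(2^5)^×| = 2^5 − 1 = 31. Prime factorization: 31 = 31.
f is primitive ⇔ z has order 31 in GF(2)[z]/(f), i.e. z^(31/q) ≠ 1 for each prime q | 31.
z^(1) mod f = z.
None equal 1, so z has full order 31; f is primitive.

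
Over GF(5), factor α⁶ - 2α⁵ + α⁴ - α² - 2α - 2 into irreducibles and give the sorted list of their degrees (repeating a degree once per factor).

Write f(α) = α⁶ - 2α⁵ + α⁴ - α² - 2α - 2.
Roots in GF(5): f(0) = 3; f(1) = 0 → root; f(2) = 1; f(3) = 2; f(4) = 3.
Linear factors from roots: (α - 1).
Complete factorization: f(α) = (α - 1)·(α² + 2α - 1)·(α³ + 2α² + 2α - 2).
Factor degrees with multiplicity: 1 + 2 + 3 = 6.

1, 2, 3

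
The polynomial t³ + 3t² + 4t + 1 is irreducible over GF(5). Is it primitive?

No

Write f(t) = t³ + 3t² + 4t + 1.
|GF(5^3)^×| = 5^3 − 1 = 124. Prime factorization: 124 = 2^2·31.
f is primitive ⇔ t has order 124 in GF(5)[t]/(f), i.e. t^(124/q) ≠ 1 for each prime q | 124.
t^(62) mod f = 1
t^(4) mod f = t + 3.
Since t^(62) = 1, the order of t divides 62 < 124; not primitive.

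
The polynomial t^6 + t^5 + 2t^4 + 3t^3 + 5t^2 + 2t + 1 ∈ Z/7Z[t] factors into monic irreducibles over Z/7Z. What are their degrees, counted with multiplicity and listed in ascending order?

1, 2, 3

Write f(t) = t^6 + t^5 + 2t^4 + 3t^3 + 5t^2 + 2t + 1.
Linear factors from roots: (t + 4).
Complete factorization: f(t) = (t + 4)·(t^2 + 5t + 3)·(t^3 + 6t^2 + 2t + 3).
Factor degrees with multiplicity: 1 + 2 + 3 = 6.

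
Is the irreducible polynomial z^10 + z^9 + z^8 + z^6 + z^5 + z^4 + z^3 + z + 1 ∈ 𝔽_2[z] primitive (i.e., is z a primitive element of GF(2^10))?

Write f(z) = z^10 + z^9 + z^8 + z^6 + z^5 + z^4 + z^3 + z + 1.
|GF(2^10)^×| = 2^10 − 1 = 1023. Prime factorization: 1023 = 3·11·31.
f is primitive ⇔ z has order 1023 in GF(2)[z]/(f), i.e. z^(1023/q) ≠ 1 for each prime q | 1023.
z^(341) mod f = 1
z^(93) mod f = z^9 + z^8 + z^6 + z^2 + 1.
z^(33) mod f = z^9 + z^6 + z^5 + z^4 + z.
Since z^(341) = 1, the order of z divides 341 < 1023; not primitive.

No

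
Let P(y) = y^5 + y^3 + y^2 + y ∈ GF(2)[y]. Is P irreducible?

No

Check for roots in GF(2): P(0) = 0 → root; P(1) = 0 → root.
P(0) = 0, so (y) divides P(y); P is reducible.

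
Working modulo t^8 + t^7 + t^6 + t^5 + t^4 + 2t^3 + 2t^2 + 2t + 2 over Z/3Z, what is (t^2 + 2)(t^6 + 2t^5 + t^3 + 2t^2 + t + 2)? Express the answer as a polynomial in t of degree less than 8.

t^7 + t^6 + t^5 + t^4 + t^3 + t^2 + 2

Multiply in Z/3Z[t]: (t^2 + 2)·(t^6 + 2t^5 + t^3 + 2t^2 + t + 2) = t^8 + 2t^7 + 2t^6 + 2t^5 + 2t^4 + 2t + 1.
Reduce using t^8 ≡ 2t^7 + 2t^6 + 2t^5 + 2t^4 + t^3 + t^2 + t + 1 (mod t^8 + t^7 + t^6 + t^5 + t^4 + 2t^3 + 2t^2 + 2t + 2).
Reduced: t^7 + t^6 + t^5 + t^4 + t^3 + t^2 + 2.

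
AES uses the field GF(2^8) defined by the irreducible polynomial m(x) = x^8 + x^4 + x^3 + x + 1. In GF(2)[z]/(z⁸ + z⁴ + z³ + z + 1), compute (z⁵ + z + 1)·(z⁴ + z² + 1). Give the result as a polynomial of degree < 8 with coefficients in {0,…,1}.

z^7 + z^5 + z^3 + 1

Multiply in GF(2)[z]: (z⁵ + z + 1)·(z⁴ + z² + 1) = z⁹ + z⁷ + z⁴ + z³ + z² + z + 1.
Reduce using z⁸ ≡ z⁴ + z³ + z + 1 (mod z⁸ + z⁴ + z³ + z + 1).
Reduced: z⁷ + z⁵ + z³ + 1.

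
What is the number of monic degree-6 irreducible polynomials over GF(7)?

Gauss's count: N_{7}(6) = (1/6) Σ_{d|6} μ(6/d)·7^d.
Divisors of 6: 1, 2, 3, 6; μ(6/d) for each: 1, -1, -1, 1.
Σ = 7^1 − 7^2 − 7^3 + 7^6 = 117264.
N = 117264/6 = 19544.

19544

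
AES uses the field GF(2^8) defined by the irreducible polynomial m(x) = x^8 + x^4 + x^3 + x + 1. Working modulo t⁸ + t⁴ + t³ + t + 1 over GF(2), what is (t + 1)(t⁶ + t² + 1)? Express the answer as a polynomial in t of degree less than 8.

Multiply in GF(2)[t]: (t + 1)·(t⁶ + t² + 1) = t⁷ + t⁶ + t³ + t² + t + 1.
Reduced: t⁷ + t⁶ + t³ + t² + t + 1.

t^7 + t^6 + t^3 + t^2 + t + 1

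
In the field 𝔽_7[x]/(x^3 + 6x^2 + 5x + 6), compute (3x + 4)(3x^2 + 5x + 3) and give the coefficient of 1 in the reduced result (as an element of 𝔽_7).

0

Multiply in 𝔽_7[x]: (3x + 4)·(3x^2 + 5x + 3) = 2x^3 + 6x^2 + x + 5.
Reduce using x^3 ≡ x^2 + 2x + 1 (mod x^3 + 6x^2 + 5x + 6).
Reduced: x^2 + 5x.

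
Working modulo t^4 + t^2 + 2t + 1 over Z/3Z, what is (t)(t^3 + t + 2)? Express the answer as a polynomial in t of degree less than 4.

2

Multiply in Z/3Z[t]: (t)·(t^3 + t + 2) = t^4 + t^2 + 2t.
Reduce using t^4 ≡ 2t^2 + t + 2 (mod t^4 + t^2 + 2t + 1).
Reduced: 2.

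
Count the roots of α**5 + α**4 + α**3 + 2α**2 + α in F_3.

Write g(α) = α**5 + α**4 + α**3 + 2α**2 + α.
Evaluate at each of the 3 elements of F_3:
g(0) = 0 → root; g(1) = 0 → root; g(2) = 0 → root.
Roots: {0, 1, 2}.

3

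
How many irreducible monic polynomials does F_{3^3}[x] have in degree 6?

By the necklace-counting formula, N_27(6) = (1/6) Σ_{d|6} μ(6/d)·27^d.
Divisors of 6: 1, 2, 3, 6; μ(6/d) for each: 1, -1, -1, 1.
Σ = 27^1 − 27^2 − 27^3 + 27^6 = 387400104.
N = 387400104/6 = 64566684.

64566684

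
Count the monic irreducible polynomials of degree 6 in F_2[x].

9

By the necklace-counting formula, N_2(6) = (1/6) Σ_{d|6} μ(6/d)·2^d.
Divisors of 6: 1, 2, 3, 6; μ(6/d) for each: 1, -1, -1, 1.
Σ = 2^1 − 2^2 − 2^3 + 2^6 = 54.
N = 54/6 = 9.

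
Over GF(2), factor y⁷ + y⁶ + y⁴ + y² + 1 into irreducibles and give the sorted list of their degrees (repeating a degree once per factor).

Write f(y) = y⁷ + y⁶ + y⁴ + y² + 1.
Roots in GF(2): f(0) = 1; f(1) = 1.
Complete factorization: f(y) = (y⁷ + y⁶ + y⁴ + y² + 1).
Factor degrees with multiplicity: 7 = 7.

7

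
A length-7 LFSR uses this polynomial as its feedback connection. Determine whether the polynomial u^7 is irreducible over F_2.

Write f(u) = u^7.
Check for roots in F_2: f(0) = 0 → root; f(1) = 1.
f(0) = 0, so (u) divides f(u); f is reducible.

No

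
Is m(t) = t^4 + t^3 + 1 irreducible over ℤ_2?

Check for roots in ℤ_2: m(0) = 1; m(1) = 1.
No roots, so no linear factors.
Monic irreducibles of degree 2 over GF(2): t^2 + t + 1.
None of them divide m (all give nonzero remainder).
No irreducible factor of degree ≤ 2 exists, so m is irreducible over GF(2).

Yes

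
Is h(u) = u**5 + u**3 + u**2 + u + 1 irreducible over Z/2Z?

Check for roots in Z/2Z: h(0) = 1; h(1) = 1.
No roots, so no linear factors.
Monic irreducibles of degree 2 over GF(2): u**2 + u + 1.
None of them divide h (all give nonzero remainder).
No irreducible factor of degree ≤ 2 exists, so h is irreducible over GF(2).

Yes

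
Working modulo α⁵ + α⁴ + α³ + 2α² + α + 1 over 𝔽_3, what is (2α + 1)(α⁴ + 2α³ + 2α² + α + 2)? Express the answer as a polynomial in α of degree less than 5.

Multiply in 𝔽_3[α]: (2α + 1)·(α⁴ + 2α³ + 2α² + α + 2) = 2α⁵ + 2α⁴ + α² + 2α + 2.
Reduce using α⁵ ≡ 2α⁴ + 2α³ + α² + 2α + 2 (mod α⁵ + α⁴ + α³ + 2α² + α + 1).
Reduced: α³.

α^3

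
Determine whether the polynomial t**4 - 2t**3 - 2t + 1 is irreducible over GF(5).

Yes

Write f(t) = t**4 - 2t**3 - 2t + 1.
Check for roots in GF(5): f(0) = 1; f(1) = 3; f(2) = 2; f(3) = 2; f(4) = 1.
No roots, so no linear factors.
Degree-2 irreducible divisors: test the 10 monic irreducibles of degree 2 over GF(5).
None of them divide f (all give nonzero remainder).
No irreducible factor of degree ≤ 2 exists, so f is irreducible over GF(5).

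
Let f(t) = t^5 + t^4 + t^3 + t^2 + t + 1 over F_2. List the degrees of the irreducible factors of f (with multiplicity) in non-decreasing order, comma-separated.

Roots in F_2: f(0) = 1; f(1) = 0 → root.
Linear factors from roots: (t + 1).
Complete factorization: f(t) = (t + 1)·(t^2 + t + 1)^2.
Factor degrees with multiplicity: 1 + 2 + 2 = 5.

1, 2, 2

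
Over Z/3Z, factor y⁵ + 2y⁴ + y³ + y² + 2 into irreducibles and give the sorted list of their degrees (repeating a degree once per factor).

1, 2, 2

Write f(y) = y⁵ + 2y⁴ + y³ + y² + 2.
Roots in Z/3Z: f(0) = 2; f(1) = 1; f(2) = 0 → root.
Linear factors from roots: (y + 1).
Complete factorization: f(y) = (y + 1)·(y² + 1)·(y² + y + 2).
Factor degrees with multiplicity: 1 + 2 + 2 = 5.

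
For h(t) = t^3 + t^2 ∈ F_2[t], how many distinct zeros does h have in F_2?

Evaluate at each of the 2 elements of F_2:
h(0) = 0 → root; h(1) = 0 → root.
Roots: {0, 1}.

2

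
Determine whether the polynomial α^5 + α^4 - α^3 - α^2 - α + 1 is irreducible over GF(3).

Write h(α) = α^5 + α^4 - α^3 - α^2 - α + 1.
Check for roots in GF(3): h(0) = 1; h(1) = 0 → root; h(2) = 2.
h(1) = 0, so (α − 1) divides h(α); h is reducible.

No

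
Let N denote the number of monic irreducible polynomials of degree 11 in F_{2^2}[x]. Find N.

381300

Gauss's count: N_{4}(11) = (1/11) Σ_{d|11} μ(11/d)·4^d.
Divisors of 11: 1, 11; μ(11/d) for each: -1, 1.
Σ = − 4^1 + 4^11 = 4194300.
N = 4194300/11 = 381300.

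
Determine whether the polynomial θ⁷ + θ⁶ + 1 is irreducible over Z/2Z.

Yes

Write P(θ) = θ⁷ + θ⁶ + 1.
Check for roots in Z/2Z: P(0) = 1; P(1) = 1.
No roots, so no linear factors.
Monic irreducibles of degree 2 over GF(2): θ² + θ + 1.
None of them divide P (all give nonzero remainder).
Monic irreducibles of degree 3 over GF(2): θ³ + θ + 1, θ³ + θ² + 1.
None of them divide P (all give nonzero remainder).
No irreducible factor of degree ≤ 3 exists, so P is irreducible over GF(2).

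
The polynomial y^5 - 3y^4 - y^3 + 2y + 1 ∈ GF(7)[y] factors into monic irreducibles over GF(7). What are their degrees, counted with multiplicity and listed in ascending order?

Write g(y) = y^5 - 3y^4 - y^3 + 2y + 1.
Linear factors from roots: (y - 1).
Complete factorization: g(y) = (y - 1)·(y^2 + y - 1)·(y^2 - 3y + 1).
Factor degrees with multiplicity: 1 + 2 + 2 = 5.

1, 2, 2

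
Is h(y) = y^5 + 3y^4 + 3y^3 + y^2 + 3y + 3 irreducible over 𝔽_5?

No

Check for roots in 𝔽_5: h(0) = 3; h(1) = 4; h(2) = 2; h(3) = 3; h(4) = 0 → root.
h(4) = 0, so (y − 4) divides h(y); h is reducible.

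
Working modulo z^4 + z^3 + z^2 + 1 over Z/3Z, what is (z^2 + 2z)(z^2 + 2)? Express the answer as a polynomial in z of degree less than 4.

z^3 + z^2 + z + 2

Multiply in Z/3Z[z]: (z^2 + 2z)·(z^2 + 2) = z^4 + 2z^3 + 2z^2 + z.
Reduce using z^4 ≡ 2z^3 + 2z^2 + 2 (mod z^4 + z^3 + z^2 + 1).
Reduced: z^3 + z^2 + z + 2.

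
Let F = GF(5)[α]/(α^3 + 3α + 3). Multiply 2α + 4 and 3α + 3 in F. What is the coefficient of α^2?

1

Multiply in GF(5)[α]: (2α + 4)·(3α + 3) = α^2 + 3α + 2.
Reduced: α^2 + 3α + 2.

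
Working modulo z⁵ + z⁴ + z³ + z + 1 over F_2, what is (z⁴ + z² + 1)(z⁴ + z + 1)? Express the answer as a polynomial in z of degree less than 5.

z^4 + z^2 + z

Multiply in F_2[z]: (z⁴ + z² + 1)·(z⁴ + z + 1) = z⁸ + z⁶ + z⁵ + z³ + z² + z + 1.
Reduce using z⁵ ≡ z⁴ + z³ + z + 1 (mod z⁵ + z⁴ + z³ + z + 1).
Reduced: z⁴ + z² + z.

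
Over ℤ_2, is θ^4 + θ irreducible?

No

Write P(θ) = θ^4 + θ.
Check for roots in ℤ_2: P(0) = 0 → root; P(1) = 0 → root.
P(0) = 0, so (θ) divides P(θ); P is reducible.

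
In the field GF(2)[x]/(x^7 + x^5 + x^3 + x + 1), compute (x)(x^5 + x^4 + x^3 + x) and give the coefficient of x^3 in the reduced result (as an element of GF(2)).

0

Multiply in GF(2)[x]: (x)·(x^5 + x^4 + x^3 + x) = x^6 + x^5 + x^4 + x^2.
Reduced: x^6 + x^5 + x^4 + x^2.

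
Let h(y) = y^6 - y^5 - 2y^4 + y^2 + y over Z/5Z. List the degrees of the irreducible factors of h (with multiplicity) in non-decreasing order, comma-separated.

Roots in Z/5Z: h(0) = 0 → root; h(1) = 0 → root; h(2) = 1; h(3) = 1; h(4) = 0 → root.
Linear factors from roots: (y), (y - 1), (y + 1).
Complete factorization: h(y) = (y)·(y + 1)·(y - 1)·(y^3 - y^2 - y - 1).
Factor degrees with multiplicity: 1 + 1 + 1 + 3 = 6.

1, 1, 1, 3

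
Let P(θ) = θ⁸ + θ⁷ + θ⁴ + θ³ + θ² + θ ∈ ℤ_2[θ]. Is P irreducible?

Check for roots in ℤ_2: P(0) = 0 → root; P(1) = 0 → root.
P(0) = 0, so (θ) divides P(θ); P is reducible.

No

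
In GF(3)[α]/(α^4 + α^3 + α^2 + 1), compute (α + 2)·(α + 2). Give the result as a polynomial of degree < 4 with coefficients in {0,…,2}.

Multiply in GF(3)[α]: (α + 2)·(α + 2) = α^2 + α + 1.
Reduced: α^2 + α + 1.

α^2 + α + 1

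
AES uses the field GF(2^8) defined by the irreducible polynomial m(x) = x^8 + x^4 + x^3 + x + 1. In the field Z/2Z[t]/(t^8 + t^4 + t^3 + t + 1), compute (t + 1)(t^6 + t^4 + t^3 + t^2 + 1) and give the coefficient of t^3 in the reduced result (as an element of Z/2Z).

Multiply in Z/2Z[t]: (t + 1)·(t^6 + t^4 + t^3 + t^2 + 1) = t^7 + t^6 + t^5 + t^2 + t + 1.
Reduced: t^7 + t^6 + t^5 + t^2 + t + 1.

0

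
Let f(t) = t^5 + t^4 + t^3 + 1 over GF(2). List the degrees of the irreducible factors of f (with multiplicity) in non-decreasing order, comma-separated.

1, 1, 3

Roots in GF(2): f(0) = 1; f(1) = 0 → root.
Linear factors from roots: (t + 1).
Complete factorization: f(t) = (t + 1)^2·(t^3 + t^2 + 1).
Factor degrees with multiplicity: 1 + 1 + 3 = 5.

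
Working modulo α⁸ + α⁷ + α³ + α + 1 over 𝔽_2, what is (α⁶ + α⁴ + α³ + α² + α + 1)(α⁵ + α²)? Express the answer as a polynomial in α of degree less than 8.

α^7 + α^6 + α^5 + α^3

Multiply in 𝔽_2[α]: (α⁶ + α⁴ + α³ + α² + α + 1)·(α⁵ + α²) = α¹¹ + α⁹ + α⁷ + α⁴ + α³ + α².
Reduce using α⁸ ≡ α⁷ + α³ + α + 1 (mod α⁸ + α⁷ + α³ + α + 1).
Reduced: α⁷ + α⁶ + α⁵ + α³.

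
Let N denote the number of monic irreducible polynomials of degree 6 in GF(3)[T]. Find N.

116

By the necklace-counting formula, N_3(6) = (1/6) Σ_{d|6} μ(6/d)·3^d.
Divisors of 6: 1, 2, 3, 6; μ(6/d) for each: 1, -1, -1, 1.
Σ = 3^1 − 3^2 − 3^3 + 3^6 = 696.
N = 696/6 = 116.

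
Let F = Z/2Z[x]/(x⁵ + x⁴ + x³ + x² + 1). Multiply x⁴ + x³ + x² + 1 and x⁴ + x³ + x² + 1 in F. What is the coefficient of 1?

0

Multiply in Z/2Z[x]: (x⁴ + x³ + x² + 1)·(x⁴ + x³ + x² + 1) = x⁸ + x⁶ + x⁴ + 1.
Reduce using x⁵ ≡ x⁴ + x³ + x² + 1 (mod x⁵ + x⁴ + x³ + x² + 1).
Reduced: x³ + x.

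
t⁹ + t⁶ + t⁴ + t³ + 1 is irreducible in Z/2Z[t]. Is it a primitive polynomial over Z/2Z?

Write f(t) = t⁹ + t⁶ + t⁴ + t³ + 1.
|GF(2^9)^×| = 2^9 − 1 = 511. Prime factorization: 511 = 7·73.
f is primitive ⇔ t has order 511 in GF(2)[t]/(f), i.e. t^(511/q) ≠ 1 for each prime q | 511.
t^(73) mod f = t⁶ + t³ + t² + 1.
t^(7) mod f = t⁷.
None equal 1, so t has full order 511; f is primitive.

Yes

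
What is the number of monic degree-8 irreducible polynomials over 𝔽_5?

By the necklace-counting formula, N_5(8) = (1/8) Σ_{d|8} μ(8/d)·5^d.
Divisors of 8: 1, 2, 4, 8; μ(8/d) for each: 0, 0, -1, 1.
Σ = − 5^4 + 5^8 = 390000.
N = 390000/8 = 48750.

48750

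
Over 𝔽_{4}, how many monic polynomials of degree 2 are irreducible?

6

Gauss's count: N_{4}(2) = (1/2) Σ_{d|2} μ(2/d)·4^d.
Divisors of 2: 1, 2; μ(2/d) for each: -1, 1.
Σ = − 4^1 + 4^2 = 12.
N = 12/2 = 6.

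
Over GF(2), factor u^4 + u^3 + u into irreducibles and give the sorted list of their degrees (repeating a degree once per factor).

1, 3

Write g(u) = u^4 + u^3 + u.
Roots in GF(2): g(0) = 0 → root; g(1) = 1.
Linear factors from roots: (u).
Complete factorization: g(u) = (u)·(u^3 + u^2 + 1).
Factor degrees with multiplicity: 1 + 3 = 4.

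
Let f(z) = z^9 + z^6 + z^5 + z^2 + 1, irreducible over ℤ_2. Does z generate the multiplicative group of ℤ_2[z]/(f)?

No

|GF(2^9)^×| = 2^9 − 1 = 511. Prime factorization: 511 = 7·73.
f is primitive ⇔ z has order 511 in GF(2)[z]/(f), i.e. z^(511/q) ≠ 1 for each prime q | 511.
z^(73) mod f = 1
z^(7) mod f = z^7.
Since z^(73) = 1, the order of z divides 73 < 511; not primitive.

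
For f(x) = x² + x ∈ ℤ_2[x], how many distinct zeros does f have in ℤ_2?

2

Evaluate at each of the 2 elements of ℤ_2:
f(0) = 0 → root; f(1) = 0 → root.
Roots: {0, 1}.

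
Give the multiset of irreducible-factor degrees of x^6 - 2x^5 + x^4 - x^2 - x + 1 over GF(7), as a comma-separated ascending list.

Write h(x) = x^6 - 2x^5 + x^4 - x^2 - x + 1.
Complete factorization: h(x) = (x^6 - 2x^5 + x^4 - x^2 - x + 1).
Factor degrees with multiplicity: 6 = 6.

6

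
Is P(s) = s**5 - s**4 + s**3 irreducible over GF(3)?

No

Check for roots in GF(3): P(0) = 0 → root; P(1) = 1; P(2) = 0 → root.
P(0) = 0, so (s) divides P(s); P is reducible.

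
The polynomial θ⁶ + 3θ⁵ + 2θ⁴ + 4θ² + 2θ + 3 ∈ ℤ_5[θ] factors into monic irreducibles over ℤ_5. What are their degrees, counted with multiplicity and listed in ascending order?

1, 1, 1, 1, 1, 1

Write f(θ) = θ⁶ + 3θ⁵ + 2θ⁴ + 4θ² + 2θ + 3.
Roots in ℤ_5: f(0) = 3; f(1) = 0 → root; f(2) = 0 → root; f(3) = 0 → root; f(4) = 0 → root.
Linear factors from roots: (θ + 4), (θ + 3), (θ + 2), (θ + 1).
Complete factorization: f(θ) = (θ + 3)·(θ + 4)·(θ + 1)^2·(θ + 2)^2.
Factor degrees with multiplicity: 1 + 1 + 1 + 1 + 1 + 1 = 6.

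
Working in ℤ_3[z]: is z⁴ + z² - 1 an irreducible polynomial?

Write g(z) = z⁴ + z² - 1.
Check for roots in ℤ_3: g(0) = 2; g(1) = 1; g(2) = 1.
No roots, so no linear factors.
Monic irreducibles of degree 2 over GF(3): z² + 1, z² + z - 1, z² - z - 1.
None of them divide g (all give nonzero remainder).
No irreducible factor of degree ≤ 2 exists, so g is irreducible over GF(3).

Yes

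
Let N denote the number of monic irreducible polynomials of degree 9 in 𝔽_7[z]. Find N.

4483696

x^(7^9) − x is the product of all monic irreducibles of degree dividing 9; Möbius inversion gives N = (1/9) Σ μ(9/d)·7^d.
Divisors of 9: 1, 3, 9; μ(9/d) for each: 0, -1, 1.
Σ = − 7^3 + 7^9 = 40353264.
N = 40353264/9 = 4483696.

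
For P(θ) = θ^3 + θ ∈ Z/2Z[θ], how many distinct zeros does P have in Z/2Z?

Evaluate at each of the 2 elements of Z/2Z:
P(0) = 0 → root; P(1) = 0 → root.
Roots: {0, 1}.

2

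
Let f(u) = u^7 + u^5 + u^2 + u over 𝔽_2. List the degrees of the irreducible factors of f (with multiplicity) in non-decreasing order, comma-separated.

Roots in 𝔽_2: f(0) = 0 → root; f(1) = 0 → root.
Linear factors from roots: (u), (u + 1).
Complete factorization: f(u) = (u)·(u + 1)·(u^2 + u + 1)·(u^3 + u + 1).
Factor degrees with multiplicity: 1 + 1 + 2 + 3 = 7.

1, 1, 2, 3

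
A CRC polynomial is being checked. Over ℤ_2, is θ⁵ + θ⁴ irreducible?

No

Write h(θ) = θ⁵ + θ⁴.
Check for roots in ℤ_2: h(0) = 0 → root; h(1) = 0 → root.
h(0) = 0, so (θ) divides h(θ); h is reducible.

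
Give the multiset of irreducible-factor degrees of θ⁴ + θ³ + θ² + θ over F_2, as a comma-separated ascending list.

Write f(θ) = θ⁴ + θ³ + θ² + θ.
Roots in F_2: f(0) = 0 → root; f(1) = 0 → root.
Linear factors from roots: (θ), (θ + 1).
Complete factorization: f(θ) = (θ)·(θ + 1)^3.
Factor degrees with multiplicity: 1 + 1 + 1 + 1 = 4.

1, 1, 1, 1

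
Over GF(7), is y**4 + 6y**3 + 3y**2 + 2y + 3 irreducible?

Write P(y) = y**4 + 6y**3 + 3y**2 + 2y + 3.
Check for roots in GF(7): P(0) = 3; P(1) = 1; P(2) = 6; P(3) = 6; P(4) = 6; P(5) = 0 → root; P(6) = 6.
P(5) = 0, so (y − 5) divides P(y); P is reducible.

No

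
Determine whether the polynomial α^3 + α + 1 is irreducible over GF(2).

Yes

Write g(α) = α^3 + α + 1.
Check for roots in GF(2): g(0) = 1; g(1) = 1.
No roots. A degree-3 polynomial over a field with no linear factor is irreducible.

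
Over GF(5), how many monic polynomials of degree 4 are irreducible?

x^(5^4) − x is the product of all monic irreducibles of degree dividing 4; Möbius inversion gives N = (1/4) Σ μ(4/d)·5^d.
Divisors of 4: 1, 2, 4; μ(4/d) for each: 0, -1, 1.
Σ = − 5^2 + 5^4 = 600.
N = 600/4 = 150.

150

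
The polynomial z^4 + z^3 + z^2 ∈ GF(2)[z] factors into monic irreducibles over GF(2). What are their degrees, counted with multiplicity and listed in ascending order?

Write g(z) = z^4 + z^3 + z^2.
Roots in GF(2): g(0) = 0 → root; g(1) = 1.
Linear factors from roots: (z).
Complete factorization: g(z) = (z)^2·(z^2 + z + 1).
Factor degrees with multiplicity: 1 + 1 + 2 = 4.

1, 1, 2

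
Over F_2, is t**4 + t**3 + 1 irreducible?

Write g(t) = t**4 + t**3 + 1.
Check for roots in F_2: g(0) = 1; g(1) = 1.
No roots, so no linear factors.
Monic irreducibles of degree 2 over GF(2): t**2 + t + 1.
None of them divide g (all give nonzero remainder).
No irreducible factor of degree ≤ 2 exists, so g is irreducible over GF(2).

Yes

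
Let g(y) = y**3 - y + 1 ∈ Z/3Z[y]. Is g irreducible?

Yes

Check for roots in Z/3Z: g(0) = 1; g(1) = 1; g(2) = 1.
No roots. A degree-3 polynomial over a field with no linear factor is irreducible.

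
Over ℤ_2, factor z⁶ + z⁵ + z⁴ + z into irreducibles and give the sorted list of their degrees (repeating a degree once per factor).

Write g(z) = z⁶ + z⁵ + z⁴ + z.
Roots in ℤ_2: g(0) = 0 → root; g(1) = 0 → root.
Linear factors from roots: (z), (z + 1).
Complete factorization: g(z) = (z)·(z + 1)^2·(z³ + z² + 1).
Factor degrees with multiplicity: 1 + 1 + 1 + 3 = 6.

1, 1, 1, 3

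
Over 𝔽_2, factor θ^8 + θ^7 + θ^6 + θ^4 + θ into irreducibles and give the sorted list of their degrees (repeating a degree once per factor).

Write h(θ) = θ^8 + θ^7 + θ^6 + θ^4 + θ.
Roots in 𝔽_2: h(0) = 0 → root; h(1) = 1.
Linear factors from roots: (θ).
Complete factorization: h(θ) = (θ)·(θ^2 + θ + 1)^2·(θ^3 + θ^2 + 1).
Factor degrees with multiplicity: 1 + 2 + 2 + 3 = 8.

1, 2, 2, 3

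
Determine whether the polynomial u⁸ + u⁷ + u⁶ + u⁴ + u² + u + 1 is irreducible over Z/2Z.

Write P(u) = u⁸ + u⁷ + u⁶ + u⁴ + u² + u + 1.
Check for roots in Z/2Z: P(0) = 1; P(1) = 1.
No roots, so no linear factors.
Monic irreducibles of degree 2 over GF(2): u² + u + 1.
None of them divide P (all give nonzero remainder).
Monic irreducibles of degree 3 over GF(2): u³ + u + 1, u³ + u² + 1.
None of them divide P (all give nonzero remainder).
Monic irreducibles of degree 4 over GF(2): u⁴ + u + 1, u⁴ + u³ + 1, u⁴ + u³ + u² + u + 1.
None of them divide P (all give nonzero remainder).
No irreducible factor of degree ≤ 4 exists, so P is irreducible over GF(2).

Yes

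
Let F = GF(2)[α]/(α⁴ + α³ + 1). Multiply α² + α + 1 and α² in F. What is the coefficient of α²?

1

Multiply in GF(2)[α]: (α² + α + 1)·(α²) = α⁴ + α³ + α².
Reduce using α⁴ ≡ α³ + 1 (mod α⁴ + α³ + 1).
Reduced: α² + 1.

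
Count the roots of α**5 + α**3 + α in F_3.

3

Write P(α) = α**5 + α**3 + α.
Evaluate at each of the 3 elements of F_3:
P(0) = 0 → root; P(1) = 0 → root; P(2) = 0 → root.
Roots: {0, 1, 2}.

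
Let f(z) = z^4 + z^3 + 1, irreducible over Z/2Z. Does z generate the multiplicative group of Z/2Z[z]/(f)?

Yes

|GF(2^4)^×| = 2^4 − 1 = 15. Prime factorization: 15 = 3·5.
f is primitive ⇔ z has order 15 in GF(2)[z]/(f), i.e. z^(15/q) ≠ 1 for each prime q | 15.
z^(5) mod f = z^3 + z + 1.
z^(3) mod f = z^3.
None equal 1, so z has full order 15; f is primitive.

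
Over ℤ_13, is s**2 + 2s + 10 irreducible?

Write h(s) = s**2 + 2s + 10.
Check each element of ℤ_13 for a root: h(0)=10, h(1)=0, h(2)=5, h(3)=12, h(4)=8, h(5)=6, h(6)=6, h(7)=8, h(8)=12, h(9)=5, h(10)=0, h(11)=10, h(12)=9.
h(1) = 0, so (s − 1) divides h(s); h is reducible.

No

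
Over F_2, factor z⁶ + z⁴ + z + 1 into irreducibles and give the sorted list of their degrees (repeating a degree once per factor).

Write f(z) = z⁶ + z⁴ + z + 1.
Roots in F_2: f(0) = 1; f(1) = 0 → root.
Linear factors from roots: (z + 1).
Complete factorization: f(z) = (z + 1)·(z² + z + 1)·(z³ + z + 1).
Factor degrees with multiplicity: 1 + 2 + 3 = 6.

1, 2, 3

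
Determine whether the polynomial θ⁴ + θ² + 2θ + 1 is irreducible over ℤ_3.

Write f(θ) = θ⁴ + θ² + 2θ + 1.
Check for roots in ℤ_3: f(0) = 1; f(1) = 2; f(2) = 1.
No roots, so no linear factors.
Monic irreducibles of degree 2 over GF(3): θ² + 1, θ² + θ + 2, θ² + 2θ + 2.
None of them divide f (all give nonzero remainder).
No irreducible factor of degree ≤ 2 exists, so f is irreducible over GF(3).

Yes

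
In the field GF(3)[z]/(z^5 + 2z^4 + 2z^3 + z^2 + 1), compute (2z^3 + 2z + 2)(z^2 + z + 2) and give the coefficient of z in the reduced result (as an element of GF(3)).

0

Multiply in GF(3)[z]: (2z^3 + 2z + 2)·(z^2 + z + 2) = 2z^5 + 2z^4 + z^2 + 1.
Reduce using z^5 ≡ z^4 + z^3 + 2z^2 + 2 (mod z^5 + 2z^4 + 2z^3 + z^2 + 1).
Reduced: z^4 + 2z^3 + 2z^2 + 2.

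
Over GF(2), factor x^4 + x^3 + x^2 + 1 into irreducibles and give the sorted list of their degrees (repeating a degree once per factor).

1, 3

Write g(x) = x^4 + x^3 + x^2 + 1.
Roots in GF(2): g(0) = 1; g(1) = 0 → root.
Linear factors from roots: (x + 1).
Complete factorization: g(x) = (x + 1)·(x^3 + x + 1).
Factor degrees with multiplicity: 1 + 3 = 4.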